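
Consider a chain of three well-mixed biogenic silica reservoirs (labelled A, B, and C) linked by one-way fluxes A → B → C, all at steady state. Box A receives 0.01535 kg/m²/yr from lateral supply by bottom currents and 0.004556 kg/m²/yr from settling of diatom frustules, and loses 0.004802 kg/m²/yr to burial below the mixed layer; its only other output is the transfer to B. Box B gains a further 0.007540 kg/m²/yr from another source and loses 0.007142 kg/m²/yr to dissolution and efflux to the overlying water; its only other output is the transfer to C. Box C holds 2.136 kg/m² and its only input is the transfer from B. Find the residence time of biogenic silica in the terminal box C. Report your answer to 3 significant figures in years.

138 yr

Box A: F(A→B) = (0.01535 + 0.004556) − 0.004802 = 0.015104 kg/m²/yr.
Box B: F(B→C) = (0.015104 + 0.007540) − 0.007142 = 0.015502 kg/m²/yr.
Box C throughput = its input = 0.015502 kg/m²/yr; τ = 2.136 / 0.015502 = 137.8 yr.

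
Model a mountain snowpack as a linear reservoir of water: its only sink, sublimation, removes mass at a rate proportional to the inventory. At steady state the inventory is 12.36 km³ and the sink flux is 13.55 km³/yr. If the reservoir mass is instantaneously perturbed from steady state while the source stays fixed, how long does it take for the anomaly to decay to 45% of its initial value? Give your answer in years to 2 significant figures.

0.73 yr

For a linear reservoir the anomaly decays as exp(−t/τ) with τ = M/F = 12.36/13.55 = 0.9122 yr.
exp(−t/τ) = 0.45 ⇒ t = −τ ln(0.45) = 0.9122 × 0.7985 = 0.7284 yr.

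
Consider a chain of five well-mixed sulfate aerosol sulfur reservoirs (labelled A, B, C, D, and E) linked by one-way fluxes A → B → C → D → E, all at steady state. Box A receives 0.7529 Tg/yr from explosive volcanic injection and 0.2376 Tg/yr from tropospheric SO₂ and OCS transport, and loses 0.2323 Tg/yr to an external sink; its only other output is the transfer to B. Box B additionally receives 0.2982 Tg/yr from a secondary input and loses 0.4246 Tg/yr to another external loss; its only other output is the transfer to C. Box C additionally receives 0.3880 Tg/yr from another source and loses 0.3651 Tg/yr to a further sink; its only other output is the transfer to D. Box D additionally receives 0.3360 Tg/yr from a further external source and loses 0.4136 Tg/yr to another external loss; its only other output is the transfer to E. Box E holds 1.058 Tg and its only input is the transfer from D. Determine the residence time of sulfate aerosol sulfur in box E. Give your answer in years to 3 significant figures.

1.83 yr

Box A: F(A→B) = (0.7529 + 0.2376) − 0.2323 = 0.75820 Tg/yr.
Box B: F(B→C) = (0.75820 + 0.2982) − 0.4246 = 0.63180 Tg/yr.
Box C: F(C→D) = (0.63180 + 0.3880) − 0.3651 = 0.65470 Tg/yr.
Box D: F(D→E) = (0.65470 + 0.3360) − 0.4136 = 0.57710 Tg/yr.
Box E throughput = its input = 0.57710 Tg/yr; τ = 1.058 / 0.57710 = 1.833 yr.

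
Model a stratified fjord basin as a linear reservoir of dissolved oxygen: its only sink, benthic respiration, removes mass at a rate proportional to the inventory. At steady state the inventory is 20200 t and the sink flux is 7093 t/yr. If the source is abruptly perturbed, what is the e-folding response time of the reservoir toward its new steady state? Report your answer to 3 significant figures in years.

2.85 yr

For a linear reservoir the response time equals the residence time τ = M/F.
τ = 20200 / 7093 = 2.848 yr.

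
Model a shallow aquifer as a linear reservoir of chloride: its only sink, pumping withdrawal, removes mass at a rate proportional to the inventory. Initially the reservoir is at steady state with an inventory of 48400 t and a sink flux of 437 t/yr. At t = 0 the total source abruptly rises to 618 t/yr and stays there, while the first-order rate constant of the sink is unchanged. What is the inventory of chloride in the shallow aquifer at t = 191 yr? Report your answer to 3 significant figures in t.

64900 t

Residence time τ = M₀/F₀ = 110.8 yr. The eventual steady state is M_∞ = M₀·(F₁/F₀) = 48400 × 618/437 = 68447 t.
The anomaly ΔM(t) = M(t) − M_∞ decays as ΔM₀·e^(−t/τ) with ΔM₀ = 48400 − 68447 = −20050 t.
At t = 191 yr, e^(−t/τ) = e^(−1.725) = 0.1783, so ΔM = −3573 t and M = 68447 − 3573 = 64873 t.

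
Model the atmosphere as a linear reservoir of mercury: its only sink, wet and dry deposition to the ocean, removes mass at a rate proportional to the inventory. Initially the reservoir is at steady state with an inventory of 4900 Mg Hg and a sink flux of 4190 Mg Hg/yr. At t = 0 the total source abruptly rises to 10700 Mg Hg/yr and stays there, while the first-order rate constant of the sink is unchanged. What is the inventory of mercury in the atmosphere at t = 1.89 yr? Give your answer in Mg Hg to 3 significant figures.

τ = M₀/F₀ = 4900/4190 = 1.169 yr; rate constant k = 1/τ.
New steady state M_∞ = F₁/k = F₁·τ = 10700 × 1.169 = 12513 Mg Hg.
M(t) = M_∞ + (M₀ − M_∞)·e^(−t/τ); t/τ = 1.89/1.169 = 1.616, so e^(−t/τ) = 0.1987.
M(t) = 12513 − 7613 × 0.1987 = 11001 Mg Hg.

11000 Mg Hg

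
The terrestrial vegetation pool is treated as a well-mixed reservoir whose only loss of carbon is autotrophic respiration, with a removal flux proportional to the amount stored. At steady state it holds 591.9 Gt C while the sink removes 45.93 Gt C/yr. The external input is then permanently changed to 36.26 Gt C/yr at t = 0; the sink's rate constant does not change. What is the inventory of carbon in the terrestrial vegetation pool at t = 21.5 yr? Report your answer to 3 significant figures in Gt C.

491 Gt C

The sink rate constant is k = F₀/M₀ = 45.93/591.9 = 0.07760 yr⁻¹.
Solving dM/dt = F₁ − kM with M(0) = M₀ gives M(t) = F₁/k + (M₀ − F₁/k)·e^(−kt).
F₁/k = 36.26/0.07760 = 467.28 Gt C; kt = 0.07760 × 21.5 = 1.668, e^(−kt) = 0.1886.
M(21.5) = 467.28 + (591.9 − 467.28) × 0.1886 = 467.28 + 23.50 = 490.78 Gt C.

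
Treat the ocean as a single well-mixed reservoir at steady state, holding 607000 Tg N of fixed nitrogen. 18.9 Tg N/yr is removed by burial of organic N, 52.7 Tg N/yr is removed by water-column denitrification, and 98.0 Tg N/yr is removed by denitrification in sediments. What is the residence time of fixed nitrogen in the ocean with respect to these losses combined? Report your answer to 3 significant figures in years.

3580 yr

Total removal = 18.90 + 52.70 + 98.00 = 169.60 Tg N/yr.
τ = M / ΣF_out = 607000 / 169.60 = 3579 yr.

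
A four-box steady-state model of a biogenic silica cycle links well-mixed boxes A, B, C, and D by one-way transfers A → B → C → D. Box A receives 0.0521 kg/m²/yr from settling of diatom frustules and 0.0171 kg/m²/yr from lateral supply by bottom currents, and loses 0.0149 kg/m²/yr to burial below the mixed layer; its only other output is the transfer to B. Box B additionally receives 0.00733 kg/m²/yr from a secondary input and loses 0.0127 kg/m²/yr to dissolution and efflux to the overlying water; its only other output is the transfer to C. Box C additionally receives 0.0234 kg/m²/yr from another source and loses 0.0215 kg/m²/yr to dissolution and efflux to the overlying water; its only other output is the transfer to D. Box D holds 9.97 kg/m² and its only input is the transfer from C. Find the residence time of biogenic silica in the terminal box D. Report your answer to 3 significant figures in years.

Box A: F(A→B) = (0.0521 + 0.0171) − 0.0149 = 0.054300 kg/m²/yr.
Box B: F(B→C) = (0.054300 + 0.00733) − 0.0127 = 0.048930 kg/m²/yr.
Box C: F(C→D) = (0.048930 + 0.0234) − 0.0215 = 0.050830 kg/m²/yr.
Box D throughput = its input = 0.050830 kg/m²/yr; τ = 9.97 / 0.050830 = 196.1 yr.

196 yr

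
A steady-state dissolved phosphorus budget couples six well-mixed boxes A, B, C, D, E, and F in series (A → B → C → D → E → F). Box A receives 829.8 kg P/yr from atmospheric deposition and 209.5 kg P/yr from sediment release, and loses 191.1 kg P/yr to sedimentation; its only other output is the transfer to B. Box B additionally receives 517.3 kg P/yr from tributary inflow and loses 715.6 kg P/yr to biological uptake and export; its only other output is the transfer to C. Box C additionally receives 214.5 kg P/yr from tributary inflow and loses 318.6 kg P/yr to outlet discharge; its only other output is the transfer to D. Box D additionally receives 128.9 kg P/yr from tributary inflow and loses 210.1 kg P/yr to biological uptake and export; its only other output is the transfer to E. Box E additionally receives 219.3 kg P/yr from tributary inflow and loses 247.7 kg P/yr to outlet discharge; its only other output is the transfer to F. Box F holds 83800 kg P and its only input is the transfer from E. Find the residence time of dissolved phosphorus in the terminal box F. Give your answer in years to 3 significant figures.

Box A: F(A→B) = (829.8 + 209.5) − 191.1 = 848.20 kg P/yr.
Box B: F(B→C) = (848.20 + 517.3) − 715.6 = 649.90 kg P/yr.
Box C: F(C→D) = (649.90 + 214.5) − 318.6 = 545.80 kg P/yr.
Box D: F(D→E) = (545.80 + 128.9) − 210.1 = 464.60 kg P/yr.
Box E: F(E→F) = (464.60 + 219.3) − 247.7 = 436.20 kg P/yr.
Box F throughput = its input = 436.20 kg P/yr; τ = 83800 / 436.20 = 192.1 yr.

192 yr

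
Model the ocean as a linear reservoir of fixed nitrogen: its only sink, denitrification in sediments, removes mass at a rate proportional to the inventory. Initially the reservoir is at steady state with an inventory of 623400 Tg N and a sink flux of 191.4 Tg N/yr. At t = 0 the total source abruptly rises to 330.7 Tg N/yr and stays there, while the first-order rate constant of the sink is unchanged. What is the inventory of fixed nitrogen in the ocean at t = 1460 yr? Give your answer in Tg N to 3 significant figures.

The sink rate constant is k = F₀/M₀ = 191.4/623400 = 0.0003070 yr⁻¹.
Solving dM/dt = F₁ − kM with M(0) = M₀ gives M(t) = F₁/k + (M₀ − F₁/k)·e^(−kt).
F₁/k = 330.7/0.0003070 = 1.0771×10^6 Tg N; kt = 0.0003070 × 1460 = 0.4483, e^(−kt) = 0.6387.
M(1460) = 1.0771×10^6 + (623400 − 1.0771×10^6) × 0.6387 = 1.0771×10^6 − 289800 = 787310 Tg N.

787000 Tg N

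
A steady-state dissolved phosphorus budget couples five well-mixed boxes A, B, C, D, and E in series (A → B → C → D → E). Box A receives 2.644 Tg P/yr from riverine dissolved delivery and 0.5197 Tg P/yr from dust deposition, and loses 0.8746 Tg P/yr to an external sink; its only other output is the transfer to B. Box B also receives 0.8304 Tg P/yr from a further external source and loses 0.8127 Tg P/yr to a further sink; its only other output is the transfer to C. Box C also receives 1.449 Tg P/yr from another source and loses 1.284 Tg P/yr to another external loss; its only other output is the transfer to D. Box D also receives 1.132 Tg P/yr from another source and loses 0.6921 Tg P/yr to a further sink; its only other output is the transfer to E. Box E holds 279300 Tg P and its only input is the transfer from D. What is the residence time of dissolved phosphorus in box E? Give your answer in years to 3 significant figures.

Box A: F(A→B) = (2.644 + 0.5197) − 0.8746 = 2.2891 Tg P/yr.
Box B: F(B→C) = (2.2891 + 0.8304) − 0.8127 = 2.3068 Tg P/yr.
Box C: F(C→D) = (2.3068 + 1.449) − 1.284 = 2.4718 Tg P/yr.
Box D: F(D→E) = (2.4718 + 1.132) − 0.6921 = 2.9117 Tg P/yr.
Box E throughput = its input = 2.9117 Tg P/yr; τ = 279300 / 2.9117 = 95920 yr.

95900 yr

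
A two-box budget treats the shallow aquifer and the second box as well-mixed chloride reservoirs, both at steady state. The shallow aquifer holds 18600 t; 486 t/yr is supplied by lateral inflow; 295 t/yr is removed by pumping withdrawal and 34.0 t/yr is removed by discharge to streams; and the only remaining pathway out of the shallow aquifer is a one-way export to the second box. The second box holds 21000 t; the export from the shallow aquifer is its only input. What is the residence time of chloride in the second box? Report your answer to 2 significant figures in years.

Balance the shallow aquifer: ΣF_in = 486.00 t/yr.
Export to the second box = ΣF_in − (295 + 34.0) = 157.00 t/yr.
At steady state the output of the second box equals its input, 157.00 t/yr.
τ = M / F = 21000 / 157.00 = 133.8 yr.

130 yr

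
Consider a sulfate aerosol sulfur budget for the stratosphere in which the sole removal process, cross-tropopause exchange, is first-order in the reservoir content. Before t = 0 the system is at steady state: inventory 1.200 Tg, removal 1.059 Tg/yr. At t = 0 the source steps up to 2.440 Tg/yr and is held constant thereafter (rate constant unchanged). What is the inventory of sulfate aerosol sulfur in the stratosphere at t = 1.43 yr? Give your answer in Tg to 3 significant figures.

2.32 Tg

Residence time τ = M₀/F₀ = 1.133 yr. The eventual steady state is M_∞ = M₀·(F₁/F₀) = 1.200 × 2.440/1.059 = 2.7649 Tg.
The anomaly ΔM(t) = M(t) − M_∞ decays as ΔM₀·e^(−t/τ) with ΔM₀ = 1.200 − 2.7649 = −1.565 Tg.
At t = 1.43 yr, e^(−t/τ) = e^(−1.262) = 0.2831, so ΔM = −0.4430 Tg and M = 2.7649 − 0.4430 = 2.3219 Tg.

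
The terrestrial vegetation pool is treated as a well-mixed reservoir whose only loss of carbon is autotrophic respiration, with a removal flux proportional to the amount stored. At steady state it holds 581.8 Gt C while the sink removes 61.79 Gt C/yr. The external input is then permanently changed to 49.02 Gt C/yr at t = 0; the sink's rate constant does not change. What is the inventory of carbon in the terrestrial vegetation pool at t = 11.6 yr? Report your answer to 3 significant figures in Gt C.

497 Gt C

Residence time τ = M₀/F₀ = 9.416 yr. The eventual steady state is M_∞ = M₀·(F₁/F₀) = 581.8 × 49.02/61.79 = 461.56 Gt C.
The anomaly ΔM(t) = M(t) − M_∞ decays as ΔM₀·e^(−t/τ) with ΔM₀ = 581.8 − 461.56 = 120.2 Gt C.
At t = 11.6 yr, e^(−t/τ) = e^(−1.232) = 0.2917, so ΔM = 35.08 Gt C and M = 461.56 + 35.08 = 496.64 Gt C.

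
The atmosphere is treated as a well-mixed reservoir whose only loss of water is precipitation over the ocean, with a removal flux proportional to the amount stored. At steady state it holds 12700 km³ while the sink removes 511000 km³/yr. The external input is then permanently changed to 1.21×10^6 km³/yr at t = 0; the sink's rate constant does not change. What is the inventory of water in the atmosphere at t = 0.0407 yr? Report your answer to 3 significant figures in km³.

τ = M₀/F₀ = 12700/511000 = 0.02485 yr; rate constant k = 1/τ.
New steady state M_∞ = F₁/k = F₁·τ = 1.21×10^6 × 0.02485 = 30072 km³.
M(t) = M_∞ + (M₀ − M_∞)·e^(−t/τ); t/τ = 0.0407/0.02485 = 1.638, so e^(−t/τ) = 0.1944.
M(t) = 30072 − 17370 × 0.1944 = 26694 km³.

26700 km³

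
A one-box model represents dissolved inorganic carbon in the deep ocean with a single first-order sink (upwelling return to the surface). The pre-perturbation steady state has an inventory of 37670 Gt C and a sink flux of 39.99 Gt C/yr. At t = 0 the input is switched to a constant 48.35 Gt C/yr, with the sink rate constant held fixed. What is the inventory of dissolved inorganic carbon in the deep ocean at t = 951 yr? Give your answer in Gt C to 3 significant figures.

42700 Gt C

The sink rate constant is k = F₀/M₀ = 39.99/37670 = 0.001062 yr⁻¹.
Solving dM/dt = F₁ − kM with M(0) = M₀ gives M(t) = F₁/k + (M₀ − F₁/k)·e^(−kt).
F₁/k = 48.35/0.001062 = 45545 Gt C; kt = 0.001062 × 951 = 1.010, e^(−kt) = 0.3644.
M(951) = 45545 + (37670 − 45545) × 0.3644 = 45545 − 2869 = 42676 Gt C.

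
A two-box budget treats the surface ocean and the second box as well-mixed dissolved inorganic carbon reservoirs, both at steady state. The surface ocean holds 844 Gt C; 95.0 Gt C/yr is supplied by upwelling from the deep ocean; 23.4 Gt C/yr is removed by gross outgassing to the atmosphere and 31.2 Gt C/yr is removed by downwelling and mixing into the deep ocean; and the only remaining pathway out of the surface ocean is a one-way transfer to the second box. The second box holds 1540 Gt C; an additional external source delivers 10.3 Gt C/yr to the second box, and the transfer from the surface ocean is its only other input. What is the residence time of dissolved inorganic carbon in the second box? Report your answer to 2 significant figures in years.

Balance the surface ocean: ΣF_in = 95.000 Gt C/yr.
Transfer to the second box = ΣF_in − (23.4 + 31.2) = 40.400 Gt C/yr.
Total input to the second box = 40.400 + 10.3 = 50.700 Gt C/yr; at steady state this equals its total output.
τ = M / F = 1540 / 50.700 = 30.37 yr.

30 yr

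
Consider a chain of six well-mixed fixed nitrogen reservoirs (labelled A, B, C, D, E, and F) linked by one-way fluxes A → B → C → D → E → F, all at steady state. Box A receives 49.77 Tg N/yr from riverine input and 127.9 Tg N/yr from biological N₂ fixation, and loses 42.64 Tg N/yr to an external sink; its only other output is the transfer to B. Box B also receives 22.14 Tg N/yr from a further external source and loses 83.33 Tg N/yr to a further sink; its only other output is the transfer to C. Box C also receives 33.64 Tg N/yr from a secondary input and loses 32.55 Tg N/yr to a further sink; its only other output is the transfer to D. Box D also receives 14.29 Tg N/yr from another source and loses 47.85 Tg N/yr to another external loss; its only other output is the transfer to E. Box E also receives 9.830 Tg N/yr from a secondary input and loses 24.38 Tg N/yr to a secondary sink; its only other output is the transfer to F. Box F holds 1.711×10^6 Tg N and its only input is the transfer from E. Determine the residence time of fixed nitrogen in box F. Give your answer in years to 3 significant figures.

63800 yr

Box A: F(A→B) = (49.77 + 127.9) − 42.64 = 135.03 Tg N/yr.
Box B: F(B→C) = (135.03 + 22.14) − 83.33 = 73.840 Tg N/yr.
Box C: F(C→D) = (73.840 + 33.64) − 32.55 = 74.930 Tg N/yr.
Box D: F(D→E) = (74.930 + 14.29) − 47.85 = 41.370 Tg N/yr.
Box E: F(E→F) = (41.370 + 9.830) − 24.38 = 26.820 Tg N/yr.
Box F throughput = its input = 26.820 Tg N/yr; τ = 1.711×10^6 / 26.820 = 63800 yr.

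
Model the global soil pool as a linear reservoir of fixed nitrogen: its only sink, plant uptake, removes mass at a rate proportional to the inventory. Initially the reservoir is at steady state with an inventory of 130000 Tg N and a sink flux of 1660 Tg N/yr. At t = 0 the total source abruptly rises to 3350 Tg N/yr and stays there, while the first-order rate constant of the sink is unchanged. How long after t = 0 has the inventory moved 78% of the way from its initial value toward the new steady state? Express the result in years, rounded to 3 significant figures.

τ = M₀/F₀ = 130000/1660 = 78.31 yr.
The remaining gap fraction is e^(−t/τ); 78% covered ⇒ e^(−t/τ) = 0.220.
t = −τ ln(0.220) = 78.31 × 1.514 = 118.6 yr.

119 yr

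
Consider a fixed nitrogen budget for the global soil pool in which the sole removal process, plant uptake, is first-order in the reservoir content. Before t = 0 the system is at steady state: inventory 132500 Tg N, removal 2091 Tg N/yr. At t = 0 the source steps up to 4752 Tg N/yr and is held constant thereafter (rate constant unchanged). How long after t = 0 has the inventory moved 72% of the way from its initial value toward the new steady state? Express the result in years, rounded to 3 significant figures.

80.7 yr

τ = M₀/F₀ = 132500/2091 = 63.37 yr.
The remaining gap fraction is e^(−t/τ); 72% covered ⇒ e^(−t/τ) = 0.280.
t = −τ ln(0.280) = 63.37 × 1.273 = 80.66 yr.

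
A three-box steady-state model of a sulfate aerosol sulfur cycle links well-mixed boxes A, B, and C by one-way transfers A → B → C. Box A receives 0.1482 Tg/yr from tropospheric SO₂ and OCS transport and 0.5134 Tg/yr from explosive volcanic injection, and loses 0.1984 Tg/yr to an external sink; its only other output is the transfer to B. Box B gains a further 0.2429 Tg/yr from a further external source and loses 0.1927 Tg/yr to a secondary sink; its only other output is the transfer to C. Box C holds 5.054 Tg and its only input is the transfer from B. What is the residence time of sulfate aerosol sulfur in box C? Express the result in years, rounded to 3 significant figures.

Box A: F(A→B) = (0.1482 + 0.5134) − 0.1984 = 0.46320 Tg/yr.
Box B: F(B→C) = (0.46320 + 0.2429) − 0.1927 = 0.51340 Tg/yr.
Box C throughput = its input = 0.51340 Tg/yr; τ = 5.054 / 0.51340 = 9.844 yr.

9.84 yr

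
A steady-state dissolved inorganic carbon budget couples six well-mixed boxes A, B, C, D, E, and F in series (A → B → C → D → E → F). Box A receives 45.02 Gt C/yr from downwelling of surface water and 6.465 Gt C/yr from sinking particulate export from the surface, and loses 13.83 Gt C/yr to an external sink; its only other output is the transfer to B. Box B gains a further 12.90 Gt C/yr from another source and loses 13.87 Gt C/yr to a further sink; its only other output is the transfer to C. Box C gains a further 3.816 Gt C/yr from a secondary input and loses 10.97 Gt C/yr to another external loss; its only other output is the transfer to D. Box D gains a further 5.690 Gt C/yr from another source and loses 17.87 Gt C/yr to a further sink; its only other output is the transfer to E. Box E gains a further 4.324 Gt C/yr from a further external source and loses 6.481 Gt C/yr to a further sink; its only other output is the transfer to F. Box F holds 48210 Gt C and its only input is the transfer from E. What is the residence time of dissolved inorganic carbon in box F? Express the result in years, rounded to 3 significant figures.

3170 yr

Box A: F(A→B) = (45.02 + 6.465) − 13.83 = 37.655 Gt C/yr.
Box B: F(B→C) = (37.655 + 12.90) − 13.87 = 36.685 Gt C/yr.
Box C: F(C→D) = (36.685 + 3.816) − 10.97 = 29.531 Gt C/yr.
Box D: F(D→E) = (29.531 + 5.690) − 17.87 = 17.351 Gt C/yr.
Box E: F(E→F) = (17.351 + 4.324) − 6.481 = 15.194 Gt C/yr.
Box F throughput = its input = 15.194 Gt C/yr; τ = 48210 / 15.194 = 3173 yr.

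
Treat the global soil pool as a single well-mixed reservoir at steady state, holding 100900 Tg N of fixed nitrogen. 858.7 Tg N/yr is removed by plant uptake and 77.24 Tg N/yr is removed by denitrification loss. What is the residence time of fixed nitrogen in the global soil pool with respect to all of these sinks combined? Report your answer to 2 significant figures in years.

Total removal flux = 858.7 + 77.24 = 935.94 Tg N/yr.
τ = M / ΣF_out = 100900 / 935.94 = 107.8 yr.

110 yr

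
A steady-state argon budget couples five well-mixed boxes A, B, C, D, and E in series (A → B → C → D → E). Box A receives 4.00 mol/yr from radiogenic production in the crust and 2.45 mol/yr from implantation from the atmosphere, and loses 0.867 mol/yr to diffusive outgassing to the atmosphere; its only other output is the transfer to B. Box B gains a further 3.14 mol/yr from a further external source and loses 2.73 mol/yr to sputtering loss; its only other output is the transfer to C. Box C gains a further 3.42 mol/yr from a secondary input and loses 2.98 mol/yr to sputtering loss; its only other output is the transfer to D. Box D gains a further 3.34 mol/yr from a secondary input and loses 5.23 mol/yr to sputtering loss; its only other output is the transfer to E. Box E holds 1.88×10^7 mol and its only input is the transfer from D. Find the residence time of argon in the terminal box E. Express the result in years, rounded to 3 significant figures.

4.14×10^6 yr

Box A: F(A→B) = (4.00 + 2.45) − 0.867 = 5.5830 mol/yr.
Box B: F(B→C) = (5.5830 + 3.14) − 2.73 = 5.9930 mol/yr.
Box C: F(C→D) = (5.9930 + 3.42) − 2.98 = 6.4330 mol/yr.
Box D: F(D→E) = (6.4330 + 3.34) − 5.23 = 4.5430 mol/yr.
Box E throughput = its input = 4.5430 mol/yr; τ = 1.88×10^7 / 4.5430 = 4.138×10^6 yr.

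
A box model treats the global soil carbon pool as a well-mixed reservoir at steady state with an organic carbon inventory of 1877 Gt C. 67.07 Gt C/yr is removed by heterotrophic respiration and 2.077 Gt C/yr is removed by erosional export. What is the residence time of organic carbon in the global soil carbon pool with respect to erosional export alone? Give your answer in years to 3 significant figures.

Residence time with respect to a single sink: τ = M / F_sink.
τ = 1877 / 2.077 = 903.7 yr.

904 yr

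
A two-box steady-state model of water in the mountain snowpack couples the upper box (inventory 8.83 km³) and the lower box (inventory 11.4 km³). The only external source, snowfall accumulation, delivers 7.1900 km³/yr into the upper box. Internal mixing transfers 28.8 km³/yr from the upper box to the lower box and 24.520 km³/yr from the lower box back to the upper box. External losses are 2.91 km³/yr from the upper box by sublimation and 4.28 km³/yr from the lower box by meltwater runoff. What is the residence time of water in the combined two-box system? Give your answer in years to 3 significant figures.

2.81 yr

Treat the two boxes together as one reservoir: the mixing fluxes between them are internal recycling, so τ = ΣM / Σ(external losses).
M_total = 8.83 + 11.4 = 20.230 km³.
ΣF_external_out = 2.91 + 4.28 = 7.1900 km³/yr.
τ = M_total / ΣF_ext = 20.230 / 7.1900 = 2.814 yr.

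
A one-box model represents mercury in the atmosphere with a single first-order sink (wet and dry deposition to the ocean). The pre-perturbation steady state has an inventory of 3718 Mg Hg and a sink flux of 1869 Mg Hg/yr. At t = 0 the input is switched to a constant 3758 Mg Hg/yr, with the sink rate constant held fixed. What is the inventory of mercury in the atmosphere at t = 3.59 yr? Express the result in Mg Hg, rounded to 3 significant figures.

6860 Mg Hg

The sink rate constant is k = F₀/M₀ = 1869/3718 = 0.5027 yr⁻¹.
Solving dM/dt = F₁ − kM with M(0) = M₀ gives M(t) = F₁/k + (M₀ − F₁/k)·e^(−kt).
F₁/k = 3758/0.5027 = 7475.8 Mg Hg; kt = 0.5027 × 3.59 = 1.805, e^(−kt) = 0.1645.
M(3.59) = 7475.8 + (3718 − 7475.8) × 0.1645 = 7475.8 − 618.3 = 6857.5 Mg Hg.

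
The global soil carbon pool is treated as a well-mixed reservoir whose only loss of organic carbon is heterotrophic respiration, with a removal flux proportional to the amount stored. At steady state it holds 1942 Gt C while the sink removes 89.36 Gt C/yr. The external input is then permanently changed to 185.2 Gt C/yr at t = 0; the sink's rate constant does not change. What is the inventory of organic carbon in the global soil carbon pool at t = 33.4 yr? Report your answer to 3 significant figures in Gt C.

3580 Gt C

Residence time τ = M₀/F₀ = 21.73 yr. The eventual steady state is M_∞ = M₀·(F₁/F₀) = 1942 × 185.2/89.36 = 4024.8 Gt C.
The anomaly ΔM(t) = M(t) − M_∞ decays as ΔM₀·e^(−t/τ) with ΔM₀ = 1942 − 4024.8 = −2083 Gt C.
At t = 33.4 yr, e^(−t/τ) = e^(−1.537) = 0.2151, so ΔM = −447.9 Gt C and M = 4024.8 − 447.9 = 3576.9 Gt C.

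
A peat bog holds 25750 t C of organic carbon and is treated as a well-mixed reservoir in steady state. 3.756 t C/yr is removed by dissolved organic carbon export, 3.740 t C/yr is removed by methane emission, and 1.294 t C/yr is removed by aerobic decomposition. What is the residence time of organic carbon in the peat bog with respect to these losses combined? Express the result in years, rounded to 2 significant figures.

Total removal = 3.756 + 3.740 + 1.294 = 8.7900 t C/yr.
τ = M / ΣF_out = 25750 / 8.7900 = 2929 yr.

2900 yr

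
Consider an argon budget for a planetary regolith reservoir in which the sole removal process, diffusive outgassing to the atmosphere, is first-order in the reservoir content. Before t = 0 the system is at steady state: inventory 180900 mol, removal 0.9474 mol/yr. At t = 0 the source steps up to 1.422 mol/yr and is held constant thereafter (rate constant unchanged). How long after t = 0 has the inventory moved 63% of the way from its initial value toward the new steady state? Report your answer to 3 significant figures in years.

190000 yr

τ = M₀/F₀ = 180900/0.9474 = 190900 yr.
The remaining gap fraction is e^(−t/τ); 63% covered ⇒ e^(−t/τ) = 0.370.
t = −τ ln(0.370) = 190900 × 0.9943 = 189800 yr.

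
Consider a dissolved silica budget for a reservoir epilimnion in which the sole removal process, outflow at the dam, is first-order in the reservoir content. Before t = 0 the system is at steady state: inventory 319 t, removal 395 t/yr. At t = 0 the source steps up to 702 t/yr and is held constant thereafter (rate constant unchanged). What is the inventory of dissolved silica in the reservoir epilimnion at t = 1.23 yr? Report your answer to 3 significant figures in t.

513 t

Residence time τ = M₀/F₀ = 0.8076 yr. The eventual steady state is M_∞ = M₀·(F₁/F₀) = 319 × 702/395 = 566.93 t.
The anomaly ΔM(t) = M(t) − M_∞ decays as ΔM₀·e^(−t/τ) with ΔM₀ = 319 − 566.93 = −247.9 t.
At t = 1.23 yr, e^(−t/τ) = e^(−1.523) = 0.2180, so ΔM = −54.06 t and M = 566.93 − 54.06 = 512.87 t.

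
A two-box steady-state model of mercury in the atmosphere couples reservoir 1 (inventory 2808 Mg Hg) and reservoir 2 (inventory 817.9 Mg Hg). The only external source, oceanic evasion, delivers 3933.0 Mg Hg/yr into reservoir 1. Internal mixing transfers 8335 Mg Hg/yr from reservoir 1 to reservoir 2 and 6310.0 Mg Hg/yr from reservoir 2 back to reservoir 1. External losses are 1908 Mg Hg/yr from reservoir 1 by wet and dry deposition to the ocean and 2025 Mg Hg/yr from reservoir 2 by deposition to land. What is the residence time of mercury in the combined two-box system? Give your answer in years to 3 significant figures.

For the system as a whole, the A↔B exchange is internal and contributes nothing to the throughput; only the external sinks remove mass.
M_total = 2808 + 817.9 = 3625.9 Mg Hg.
ΣF_external_out = 1908 + 2025 = 3933.0 Mg Hg/yr.
τ = M_total / ΣF_ext = 3625.9 / 3933.0 = 0.9219 yr.

0.922 yr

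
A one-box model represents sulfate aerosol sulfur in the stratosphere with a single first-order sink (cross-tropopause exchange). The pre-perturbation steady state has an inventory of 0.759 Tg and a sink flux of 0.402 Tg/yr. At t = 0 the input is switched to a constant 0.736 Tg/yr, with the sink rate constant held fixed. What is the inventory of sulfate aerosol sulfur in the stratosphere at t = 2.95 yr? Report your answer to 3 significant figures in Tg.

τ = M₀/F₀ = 0.759/0.402 = 1.888 yr; rate constant k = 1/τ.
New steady state M_∞ = F₁/k = F₁·τ = 0.736 × 1.888 = 1.3896 Tg.
M(t) = M_∞ + (M₀ − M_∞)·e^(−t/τ); t/τ = 2.95/1.888 = 1.562, so e^(−t/τ) = 0.2096.
M(t) = 1.3896 − 0.6306 × 0.2096 = 1.2574 Tg.

1.26 Tg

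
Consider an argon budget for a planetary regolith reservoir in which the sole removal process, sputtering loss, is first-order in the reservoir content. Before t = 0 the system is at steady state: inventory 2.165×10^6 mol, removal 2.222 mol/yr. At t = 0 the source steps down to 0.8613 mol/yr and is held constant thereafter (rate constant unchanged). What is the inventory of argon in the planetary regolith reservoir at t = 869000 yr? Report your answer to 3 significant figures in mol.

τ = M₀/F₀ = 2.165×10^6/2.222 = 974300 yr; rate constant k = 1/τ.
New steady state M_∞ = F₁/k = F₁·τ = 0.8613 × 974300 = 839210 mol.
M(t) = M_∞ + (M₀ − M_∞)·e^(−t/τ); t/τ = 869000/974300 = 0.8919, so e^(−t/τ) = 0.4099.
M(t) = 839210 + 1.326×10^6 × 0.4099 = 1.3826×10^6 mol.

1.38×10^6 mol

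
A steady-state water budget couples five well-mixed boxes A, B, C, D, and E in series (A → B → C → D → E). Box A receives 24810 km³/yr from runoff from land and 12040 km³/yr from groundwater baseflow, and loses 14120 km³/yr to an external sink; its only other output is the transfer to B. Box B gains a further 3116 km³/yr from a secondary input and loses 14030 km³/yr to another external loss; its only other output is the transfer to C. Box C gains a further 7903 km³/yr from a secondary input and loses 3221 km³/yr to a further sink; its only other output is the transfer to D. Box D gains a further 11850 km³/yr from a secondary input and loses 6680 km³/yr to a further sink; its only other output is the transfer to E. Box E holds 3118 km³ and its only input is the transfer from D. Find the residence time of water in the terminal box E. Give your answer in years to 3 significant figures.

0.144 yr

Box A: F(A→B) = (24810 + 12040) − 14120 = 22730 km³/yr.
Box B: F(B→C) = (22730 + 3116) − 14030 = 11816 km³/yr.
Box C: F(C→D) = (11816 + 7903) − 3221 = 16498 km³/yr.
Box D: F(D→E) = (16498 + 11850) − 6680 = 21668 km³/yr.
Box E throughput = its input = 21668 km³/yr; τ = 3118 / 21668 = 0.1439 yr.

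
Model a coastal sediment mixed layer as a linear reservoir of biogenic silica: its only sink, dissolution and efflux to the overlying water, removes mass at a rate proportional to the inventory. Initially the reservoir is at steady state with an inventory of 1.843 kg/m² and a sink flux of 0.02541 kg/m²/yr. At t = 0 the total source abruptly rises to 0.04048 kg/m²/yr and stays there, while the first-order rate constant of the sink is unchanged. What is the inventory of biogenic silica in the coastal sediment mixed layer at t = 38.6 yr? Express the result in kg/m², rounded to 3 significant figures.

2.29 kg/m²

τ = M₀/F₀ = 1.843/0.02541 = 72.53 yr; rate constant k = 1/τ.
New steady state M_∞ = F₁/k = F₁·τ = 0.04048 × 72.53 = 2.9360 kg/m².
M(t) = M_∞ + (M₀ − M_∞)·e^(−t/τ); t/τ = 38.6/72.53 = 0.5322, so e^(−t/τ) = 0.5873.
M(t) = 2.9360 − 1.093 × 0.5873 = 2.2941 kg/m².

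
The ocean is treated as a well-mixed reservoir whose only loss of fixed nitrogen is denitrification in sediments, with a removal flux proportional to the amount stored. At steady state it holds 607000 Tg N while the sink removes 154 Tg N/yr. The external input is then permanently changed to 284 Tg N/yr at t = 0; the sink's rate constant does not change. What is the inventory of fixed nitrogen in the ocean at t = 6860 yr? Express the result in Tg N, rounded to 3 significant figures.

The sink rate constant is k = F₀/M₀ = 154/607000 = 0.0002537 yr⁻¹.
Solving dM/dt = F₁ − kM with M(0) = M₀ gives M(t) = F₁/k + (M₀ − F₁/k)·e^(−kt).
F₁/k = 284/0.0002537 = 1.1194×10^6 Tg N; kt = 0.0002537 × 6860 = 1.740, e^(−kt) = 0.1754.
M(6860) = 1.1194×10^6 + (607000 − 1.1194×10^6) × 0.1754 = 1.1194×10^6 − 89900 = 1.0295×10^6 Tg N.

1.03×10^6 Tg N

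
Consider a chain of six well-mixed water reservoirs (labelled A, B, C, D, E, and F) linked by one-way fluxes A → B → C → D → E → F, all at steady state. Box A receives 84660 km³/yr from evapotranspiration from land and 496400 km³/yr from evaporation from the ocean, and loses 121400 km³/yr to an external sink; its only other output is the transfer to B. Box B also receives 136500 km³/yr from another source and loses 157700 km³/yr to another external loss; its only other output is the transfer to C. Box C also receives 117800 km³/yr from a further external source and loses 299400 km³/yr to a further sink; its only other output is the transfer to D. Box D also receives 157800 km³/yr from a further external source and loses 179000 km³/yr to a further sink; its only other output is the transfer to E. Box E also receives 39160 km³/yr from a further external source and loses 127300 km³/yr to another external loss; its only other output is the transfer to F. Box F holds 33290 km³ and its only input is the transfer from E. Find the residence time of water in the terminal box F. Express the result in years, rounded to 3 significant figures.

Box A: F(A→B) = (84660 + 496400) − 121400 = 459660 km³/yr.
Box B: F(B→C) = (459660 + 136500) − 157700 = 438460 km³/yr.
Box C: F(C→D) = (438460 + 117800) − 299400 = 256860 km³/yr.
Box D: F(D→E) = (256860 + 157800) − 179000 = 235660 km³/yr.
Box E: F(E→F) = (235660 + 39160) − 127300 = 147520 km³/yr.
Box F throughput = its input = 147520 km³/yr; τ = 33290 / 147520 = 0.2257 yr.

0.226 yr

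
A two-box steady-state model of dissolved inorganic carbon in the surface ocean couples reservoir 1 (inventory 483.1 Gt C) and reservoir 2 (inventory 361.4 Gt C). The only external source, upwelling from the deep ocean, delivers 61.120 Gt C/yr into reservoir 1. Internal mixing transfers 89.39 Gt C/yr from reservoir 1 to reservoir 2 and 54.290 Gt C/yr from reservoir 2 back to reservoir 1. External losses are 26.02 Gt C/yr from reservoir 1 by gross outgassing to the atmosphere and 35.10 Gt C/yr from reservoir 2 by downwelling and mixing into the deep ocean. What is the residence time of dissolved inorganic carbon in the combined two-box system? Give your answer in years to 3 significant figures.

Treat the two boxes together as one reservoir: the mixing fluxes between them are internal recycling, so τ = ΣM / Σ(external losses).
M_total = 483.1 + 361.4 = 844.50 Gt C.
ΣF_external_out = 26.02 + 35.10 = 61.120 Gt C/yr.
τ = M_total / ΣF_ext = 844.50 / 61.120 = 13.82 yr.

13.8 yr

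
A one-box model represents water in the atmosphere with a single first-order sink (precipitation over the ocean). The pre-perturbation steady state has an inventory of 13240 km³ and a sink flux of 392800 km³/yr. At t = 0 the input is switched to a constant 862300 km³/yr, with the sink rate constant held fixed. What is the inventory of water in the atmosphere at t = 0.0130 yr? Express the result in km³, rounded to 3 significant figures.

18300 km³

Residence time τ = M₀/F₀ = 0.03371 yr. The eventual steady state is M_∞ = M₀·(F₁/F₀) = 13240 × 862300/392800 = 29065 km³.
The anomaly ΔM(t) = M(t) − M_∞ decays as ΔM₀·e^(−t/τ) with ΔM₀ = 13240 − 29065 = −15830 km³.
At t = 0.0130 yr, e^(−t/τ) = e^(−0.3857) = 0.6800, so ΔM = −10760 km³ and M = 29065 − 10760 = 18304 km³.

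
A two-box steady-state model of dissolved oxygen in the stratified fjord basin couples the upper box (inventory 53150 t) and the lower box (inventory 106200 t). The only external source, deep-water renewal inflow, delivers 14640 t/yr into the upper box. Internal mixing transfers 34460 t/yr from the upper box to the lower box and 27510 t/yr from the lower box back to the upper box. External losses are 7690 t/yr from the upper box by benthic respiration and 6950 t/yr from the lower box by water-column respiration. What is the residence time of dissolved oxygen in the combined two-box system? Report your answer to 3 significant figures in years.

10.9 yr

For the system as a whole, the A↔B exchange is internal and contributes nothing to the throughput; only the external sinks remove mass.
M_total = 53150 + 106200 = 159350 t.
ΣF_external_out = 7690 + 6950 = 14640 t/yr.
τ = M_total / ΣF_ext = 159350 / 14640 = 10.88 yr.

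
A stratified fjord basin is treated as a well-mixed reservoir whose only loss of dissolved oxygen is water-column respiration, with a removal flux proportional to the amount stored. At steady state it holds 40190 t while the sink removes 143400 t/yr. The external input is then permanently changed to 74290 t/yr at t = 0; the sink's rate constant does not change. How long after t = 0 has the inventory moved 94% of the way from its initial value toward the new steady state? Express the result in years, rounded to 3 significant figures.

0.789 yr

τ = M₀/F₀ = 40190/143400 = 0.2803 yr.
The remaining gap fraction is e^(−t/τ); 94% covered ⇒ e^(−t/τ) = 0.0600.
t = −τ ln(0.0600) = 0.2803 × 2.813 = 0.7885 yr.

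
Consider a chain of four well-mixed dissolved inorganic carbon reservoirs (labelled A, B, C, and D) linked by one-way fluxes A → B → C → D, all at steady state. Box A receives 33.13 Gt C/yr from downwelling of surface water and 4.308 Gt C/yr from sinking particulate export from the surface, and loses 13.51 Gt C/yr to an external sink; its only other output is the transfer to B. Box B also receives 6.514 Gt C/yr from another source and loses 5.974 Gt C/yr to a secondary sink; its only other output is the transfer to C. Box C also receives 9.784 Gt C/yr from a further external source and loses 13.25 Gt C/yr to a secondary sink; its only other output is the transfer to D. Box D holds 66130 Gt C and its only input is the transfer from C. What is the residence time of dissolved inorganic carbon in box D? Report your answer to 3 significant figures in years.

Box A: F(A→B) = (33.13 + 4.308) − 13.51 = 23.928 Gt C/yr.
Box B: F(B→C) = (23.928 + 6.514) − 5.974 = 24.468 Gt C/yr.
Box C: F(C→D) = (24.468 + 9.784) − 13.25 = 21.002 Gt C/yr.
Box D throughput = its input = 21.002 Gt C/yr; τ = 66130 / 21.002 = 3149 yr.

3150 yr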